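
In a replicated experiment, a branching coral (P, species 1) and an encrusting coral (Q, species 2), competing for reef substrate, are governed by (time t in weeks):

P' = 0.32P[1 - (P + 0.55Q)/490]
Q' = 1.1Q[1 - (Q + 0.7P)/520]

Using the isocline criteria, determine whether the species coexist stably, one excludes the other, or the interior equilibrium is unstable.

Compare the nullcline intercepts: K1/α12 = 490/0.55 = 891 > K2 = 520; K2/α21 = 520/0.7 = 743 > K1 = 490.
Since both inequalities hold, each species can invade when rare, so the interior equilibrium is stable.

stable coexistence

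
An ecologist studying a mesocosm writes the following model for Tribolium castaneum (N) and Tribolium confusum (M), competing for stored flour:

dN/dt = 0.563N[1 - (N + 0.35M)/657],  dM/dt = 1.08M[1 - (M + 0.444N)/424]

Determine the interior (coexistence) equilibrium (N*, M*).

N* ≈ 602, M* ≈ 157

Setting both brackets to zero gives the nullclines N + 0.35M = 657 and 0.444N + M = 424.
Substituting M = 424 - 0.444N into the first: N(1 - 0.35·0.444) = 657 - 0.35·424.
So N* = 509/0.845 = 602, and then M* = 424 - 0.444·602 = 157.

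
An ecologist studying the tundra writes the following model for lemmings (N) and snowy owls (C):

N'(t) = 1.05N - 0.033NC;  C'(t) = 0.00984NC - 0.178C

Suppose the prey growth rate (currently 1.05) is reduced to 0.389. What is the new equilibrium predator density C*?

C* ≈ 11.8

At the interior fixed point, setting dN/dt = 0 with N > 0 fixes C* = (prey growth rate)/(NC coefficient) — independent of the other coefficients.
With the change, C* = 0.389/0.033 = 11.8; it falls from 31.8.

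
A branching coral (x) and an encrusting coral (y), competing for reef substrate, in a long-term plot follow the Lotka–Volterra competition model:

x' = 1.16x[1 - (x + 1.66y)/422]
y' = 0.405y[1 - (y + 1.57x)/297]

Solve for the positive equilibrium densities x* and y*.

x* ≈ 44.2, y* ≈ 228

Setting both brackets to zero gives the nullclines x + 1.66y = 422 and 1.57x + y = 297.
Substituting y = 297 - 1.57x into the first: x(1 - 1.66·1.57) = 422 - 1.66·297.
So x* = -71/-1.61 = 44.2, and then y* = 297 - 1.57·44.2 = 228.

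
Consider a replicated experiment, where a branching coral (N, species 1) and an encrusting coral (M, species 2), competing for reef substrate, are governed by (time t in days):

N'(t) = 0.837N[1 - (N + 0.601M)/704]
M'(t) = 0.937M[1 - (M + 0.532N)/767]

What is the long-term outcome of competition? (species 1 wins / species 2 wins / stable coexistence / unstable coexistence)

Compare the nullcline intercepts: K1/α12 = 704/0.601 = 1170 > K2 = 767; K2/α21 = 767/0.532 = 1440 > K1 = 704.
Since both inequalities hold, each species can invade when rare, so the interior equilibrium is stable.

stable coexistence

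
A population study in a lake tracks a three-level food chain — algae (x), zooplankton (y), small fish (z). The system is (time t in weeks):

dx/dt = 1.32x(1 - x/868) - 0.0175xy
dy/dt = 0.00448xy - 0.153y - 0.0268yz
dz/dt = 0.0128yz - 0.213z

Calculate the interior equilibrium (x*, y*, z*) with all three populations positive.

x* ≈ 677, y* ≈ 16.6, z* ≈ 107

From dz/dt = 0: 0.0128y* = 0.213, so y* = 16.6.
From dx/dt = 0: 1.32(1 - x*/868) = 0.0175·16.6, giving x* = 868·(1 - 0.221) = 677.
From dy/dt = 0: 0.00448·677 - 0.153 = 0.0268z*, so z* = 2.88/0.0268 = 107.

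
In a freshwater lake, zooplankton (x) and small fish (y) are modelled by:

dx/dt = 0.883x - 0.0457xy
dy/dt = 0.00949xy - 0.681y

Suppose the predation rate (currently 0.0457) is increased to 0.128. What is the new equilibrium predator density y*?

At the interior fixed point, setting dx/dt = 0 with x > 0 fixes y* = (prey growth rate)/(xy coefficient) — independent of the other coefficients.
With the change, y* = 0.883/0.128 = 6.9; it falls from 19.3.

y* ≈ 6.9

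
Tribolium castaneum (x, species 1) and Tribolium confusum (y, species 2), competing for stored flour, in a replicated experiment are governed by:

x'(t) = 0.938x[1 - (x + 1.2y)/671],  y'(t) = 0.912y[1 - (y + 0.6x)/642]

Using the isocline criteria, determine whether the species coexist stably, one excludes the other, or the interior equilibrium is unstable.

Compare the nullcline intercepts: K1/α12 = 671/1.2 = 559 < K2 = 642; K2/α21 = 642/0.6 = 1070 > K1 = 671.
Since the inequalities point opposite ways, species 2 can invade but species 1 cannot.

species 2 excludes species 1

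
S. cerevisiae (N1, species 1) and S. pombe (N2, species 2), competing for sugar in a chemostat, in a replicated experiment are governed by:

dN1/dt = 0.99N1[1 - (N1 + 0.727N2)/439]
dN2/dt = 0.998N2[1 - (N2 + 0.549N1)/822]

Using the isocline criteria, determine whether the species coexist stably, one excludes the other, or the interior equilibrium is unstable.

Compare the nullcline intercepts: K1/α12 = 439/0.727 = 604 < K2 = 822; K2/α21 = 822/0.549 = 1500 > K1 = 439.
Since the inequalities point opposite ways, species 2 can invade but species 1 cannot.

species 2 excludes species 1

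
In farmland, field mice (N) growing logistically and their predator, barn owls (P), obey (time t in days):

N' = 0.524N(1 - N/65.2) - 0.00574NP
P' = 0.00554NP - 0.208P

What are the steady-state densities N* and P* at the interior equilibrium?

From dP/dt = 0 with P > 0: 0.00554N* = 0.208, so N* = 37.5.
Substitute into dN/dt = 0: 0.524(1 - 37.5/65.2) = 0.00574P*.
The bracket is 0.424, giving P* = 0.222/0.00574 = 38.7.

N* ≈ 37.5, P* ≈ 38.7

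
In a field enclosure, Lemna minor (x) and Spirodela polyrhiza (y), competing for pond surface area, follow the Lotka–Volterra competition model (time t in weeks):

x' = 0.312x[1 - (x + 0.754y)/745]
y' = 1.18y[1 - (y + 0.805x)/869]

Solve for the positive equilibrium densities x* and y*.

Setting both brackets to zero gives the nullclines x + 0.754y = 745 and 0.805x + y = 869.
Substituting y = 869 - 0.805x into the first: x(1 - 0.754·0.805) = 745 - 0.754·869.
So x* = 89.8/0.393 = 228, and then y* = 869 - 0.805·228 = 685.

x* ≈ 228, y* ≈ 685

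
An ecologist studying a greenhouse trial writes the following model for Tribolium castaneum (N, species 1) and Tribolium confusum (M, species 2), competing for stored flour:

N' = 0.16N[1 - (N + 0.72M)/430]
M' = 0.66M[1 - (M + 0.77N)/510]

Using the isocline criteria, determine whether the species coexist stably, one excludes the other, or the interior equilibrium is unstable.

stable coexistence

Compare the nullcline intercepts: K1/α12 = 430/0.72 = 597 > K2 = 510; K2/α21 = 510/0.77 = 662 > K1 = 430.
Since both inequalities hold, each species can invade when rare, so the interior equilibrium is stable.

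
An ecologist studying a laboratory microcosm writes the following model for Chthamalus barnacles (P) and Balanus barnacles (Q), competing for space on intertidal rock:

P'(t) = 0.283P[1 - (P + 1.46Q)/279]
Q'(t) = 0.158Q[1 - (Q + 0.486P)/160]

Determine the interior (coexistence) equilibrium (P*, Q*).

Setting both brackets to zero gives the nullclines P + 1.46Q = 279 and 0.486P + Q = 160.
Substituting Q = 160 - 0.486P into the first: P(1 - 1.46·0.486) = 279 - 1.46·160.
So P* = 45.4/0.29 = 156, and then Q* = 160 - 0.486·156 = 84.

P* ≈ 156, Q* ≈ 84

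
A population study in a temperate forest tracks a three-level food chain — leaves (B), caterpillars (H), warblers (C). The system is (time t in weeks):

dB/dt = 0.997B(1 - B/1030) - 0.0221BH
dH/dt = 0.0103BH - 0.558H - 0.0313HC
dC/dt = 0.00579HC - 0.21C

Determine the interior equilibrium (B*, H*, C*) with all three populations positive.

B* ≈ 202, H* ≈ 36.3, C* ≈ 48.6

From dC/dt = 0: 0.00579H* = 0.21, so H* = 36.3.
From dB/dt = 0: 0.997(1 - B*/1030) = 0.0221·36.3, giving B* = 1030·(1 - 0.804) = 202.
From dH/dt = 0: 0.0103·202 - 0.558 = 0.0313C*, so C* = 1.52/0.0313 = 48.6.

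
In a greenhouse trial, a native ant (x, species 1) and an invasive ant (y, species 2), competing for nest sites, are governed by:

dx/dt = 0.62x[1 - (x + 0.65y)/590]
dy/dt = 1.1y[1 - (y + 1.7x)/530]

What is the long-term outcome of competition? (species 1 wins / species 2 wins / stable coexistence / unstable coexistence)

species 1 excludes species 2

Compare the nullcline intercepts: K1/α12 = 590/0.65 = 908 > K2 = 530; K2/α21 = 530/1.7 = 312 < K1 = 590.
Since the inequalities point opposite ways, species 1 can invade but species 2 cannot.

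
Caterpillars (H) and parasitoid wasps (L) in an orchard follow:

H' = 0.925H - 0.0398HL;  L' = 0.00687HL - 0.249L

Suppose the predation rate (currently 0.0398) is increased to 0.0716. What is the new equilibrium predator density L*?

L* ≈ 12.9

At the interior fixed point, setting dH/dt = 0 with H > 0 fixes L* = (prey growth rate)/(HL coefficient) — independent of the other coefficients.
With the change, L* = 0.925/0.0716 = 12.9; it falls from 23.2.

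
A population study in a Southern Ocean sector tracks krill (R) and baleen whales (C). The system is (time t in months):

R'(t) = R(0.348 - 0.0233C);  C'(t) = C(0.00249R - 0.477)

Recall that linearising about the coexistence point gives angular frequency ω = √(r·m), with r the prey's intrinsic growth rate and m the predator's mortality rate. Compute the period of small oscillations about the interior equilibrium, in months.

T ≈ 15.4 months

Here r = 0.348 and m = 0.477, so r·m = 0.166.
ω = √0.166 = 0.407 per month, hence T = 2π/ω ≈ 15.4 months.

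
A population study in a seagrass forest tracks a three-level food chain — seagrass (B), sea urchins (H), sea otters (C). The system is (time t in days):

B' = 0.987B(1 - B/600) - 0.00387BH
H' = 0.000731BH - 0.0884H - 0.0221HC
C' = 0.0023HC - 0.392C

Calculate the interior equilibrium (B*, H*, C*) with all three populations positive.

From dC/dt = 0: 0.0023H* = 0.392, so H* = 170.
From dB/dt = 0: 0.987(1 - B*/600) = 0.00387·170, giving B* = 600·(1 - 0.668) = 199.
From dH/dt = 0: 0.000731·199 - 0.0884 = 0.0221C*, so C* = 0.0571/0.0221 = 2.58.

B* ≈ 199, H* ≈ 170, C* ≈ 2.58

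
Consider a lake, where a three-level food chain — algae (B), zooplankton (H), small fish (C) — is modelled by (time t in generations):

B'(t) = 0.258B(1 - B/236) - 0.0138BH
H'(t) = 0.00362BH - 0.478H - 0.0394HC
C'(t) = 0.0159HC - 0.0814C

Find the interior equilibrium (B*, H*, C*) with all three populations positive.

B* ≈ 171, H* ≈ 5.12, C* ≈ 3.61

From dC/dt = 0: 0.0159H* = 0.0814, so H* = 5.12.
From dB/dt = 0: 0.258(1 - B*/236) = 0.0138·5.12, giving B* = 236·(1 - 0.274) = 171.
From dH/dt = 0: 0.00362·171 - 0.478 = 0.0394C*, so C* = 0.142/0.0394 = 3.61.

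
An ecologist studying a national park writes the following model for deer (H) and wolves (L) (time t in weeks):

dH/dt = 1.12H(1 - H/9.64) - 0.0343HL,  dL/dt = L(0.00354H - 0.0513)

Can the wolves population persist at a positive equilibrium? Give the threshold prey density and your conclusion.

Threshold H = 14.5; K < 14.5, so no, the predator goes extinct.

The predator equation gives dL/dt > 0 only when H > 0.0513/0.00354 = 14.5.
Without the predator, H → K = 9.64. Since 9.64 < 14.5, the predator cannot invade.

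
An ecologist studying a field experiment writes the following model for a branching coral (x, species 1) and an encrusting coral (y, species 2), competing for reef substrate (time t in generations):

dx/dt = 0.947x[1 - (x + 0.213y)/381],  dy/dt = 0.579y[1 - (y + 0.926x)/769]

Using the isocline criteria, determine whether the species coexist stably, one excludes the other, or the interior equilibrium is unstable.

stable coexistence

Compare the nullcline intercepts: K1/α12 = 381/0.213 = 1790 > K2 = 769; K2/α21 = 769/0.926 = 830 > K1 = 381.
Since both inequalities hold, each species can invade when rare, so the interior equilibrium is stable.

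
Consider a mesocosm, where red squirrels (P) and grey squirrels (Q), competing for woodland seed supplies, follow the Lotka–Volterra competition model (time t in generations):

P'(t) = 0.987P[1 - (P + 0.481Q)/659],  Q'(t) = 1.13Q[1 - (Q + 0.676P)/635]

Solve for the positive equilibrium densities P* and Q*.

Setting both brackets to zero gives the nullclines P + 0.481Q = 659 and 0.676P + Q = 635.
Substituting Q = 635 - 0.676P into the first: P(1 - 0.481·0.676) = 659 - 0.481·635.
So P* = 354/0.675 = 524, and then Q* = 635 - 0.676·524 = 281.

P* ≈ 524, Q* ≈ 281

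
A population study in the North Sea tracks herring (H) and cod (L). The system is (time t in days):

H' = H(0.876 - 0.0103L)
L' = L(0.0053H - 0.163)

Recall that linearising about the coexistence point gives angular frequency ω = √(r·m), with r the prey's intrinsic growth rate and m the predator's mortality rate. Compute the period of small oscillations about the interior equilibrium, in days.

T ≈ 16.6 days

Here r = 0.876 and m = 0.163, so r·m = 0.143.
ω = √0.143 = 0.378 per day, hence T = 2π/ω ≈ 16.6 days.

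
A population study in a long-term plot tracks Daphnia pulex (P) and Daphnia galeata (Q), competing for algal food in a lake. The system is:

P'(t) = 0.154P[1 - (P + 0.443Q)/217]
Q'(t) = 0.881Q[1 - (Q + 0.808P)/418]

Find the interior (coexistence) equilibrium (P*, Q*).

P* ≈ 49.6, Q* ≈ 378

Setting both brackets to zero gives the nullclines P + 0.443Q = 217 and 0.808P + Q = 418.
Substituting Q = 418 - 0.808P into the first: P(1 - 0.443·0.808) = 217 - 0.443·418.
So P* = 31.8/0.642 = 49.6, and then Q* = 418 - 0.808·49.6 = 378.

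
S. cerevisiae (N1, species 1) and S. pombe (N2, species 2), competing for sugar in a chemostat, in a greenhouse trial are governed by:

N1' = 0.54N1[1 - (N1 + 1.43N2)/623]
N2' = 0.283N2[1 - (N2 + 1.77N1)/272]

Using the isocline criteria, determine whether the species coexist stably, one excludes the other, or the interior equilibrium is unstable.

Compare the nullcline intercepts: K1/α12 = 623/1.43 = 436 > K2 = 272; K2/α21 = 272/1.77 = 154 < K1 = 623.
Since the inequalities point opposite ways, species 1 can invade but species 2 cannot.

species 1 excludes species 2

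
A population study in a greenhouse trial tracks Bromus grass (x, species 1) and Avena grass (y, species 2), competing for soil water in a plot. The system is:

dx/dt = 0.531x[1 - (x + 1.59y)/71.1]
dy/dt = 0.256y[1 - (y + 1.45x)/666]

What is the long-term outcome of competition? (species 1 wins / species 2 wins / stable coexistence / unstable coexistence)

Compare the nullcline intercepts: K1/α12 = 71.1/1.59 = 44.7 < K2 = 666; K2/α21 = 666/1.45 = 459 > K1 = 71.1.
Since the inequalities point opposite ways, species 2 can invade but species 1 cannot.

species 2 excludes species 1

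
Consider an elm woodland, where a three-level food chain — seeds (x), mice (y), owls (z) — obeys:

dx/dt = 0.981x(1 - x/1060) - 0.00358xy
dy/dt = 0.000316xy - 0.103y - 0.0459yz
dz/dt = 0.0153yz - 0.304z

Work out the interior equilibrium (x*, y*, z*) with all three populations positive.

x* ≈ 983, y* ≈ 19.9, z* ≈ 4.52

From dz/dt = 0: 0.0153y* = 0.304, so y* = 19.9.
From dx/dt = 0: 0.981(1 - x*/1060) = 0.00358·19.9, giving x* = 1060·(1 - 0.0725) = 983.
From dy/dt = 0: 0.000316·983 - 0.103 = 0.0459z*, so z* = 0.208/0.0459 = 4.52.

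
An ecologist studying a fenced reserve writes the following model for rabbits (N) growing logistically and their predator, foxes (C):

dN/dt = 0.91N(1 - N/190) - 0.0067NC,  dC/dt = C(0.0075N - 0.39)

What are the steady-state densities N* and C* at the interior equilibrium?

From dC/dt = 0 with C > 0: 0.0075N* = 0.39, so N* = 52.
Substitute into dN/dt = 0: 0.91(1 - 52/190) = 0.0067C*.
The bracket is 0.726, giving C* = 0.661/0.0067 = 98.6.

N* ≈ 52, C* ≈ 98.6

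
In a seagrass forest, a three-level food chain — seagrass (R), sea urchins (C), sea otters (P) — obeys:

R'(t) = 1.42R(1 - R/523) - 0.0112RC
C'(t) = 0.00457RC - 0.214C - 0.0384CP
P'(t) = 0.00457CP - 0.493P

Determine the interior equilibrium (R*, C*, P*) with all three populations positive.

From dP/dt = 0: 0.00457C* = 0.493, so C* = 108.
From dR/dt = 0: 1.42(1 - R*/523) = 0.0112·108, giving R* = 523·(1 - 0.851) = 78.
From dC/dt = 0: 0.00457·78 - 0.214 = 0.0384P*, so P* = 0.142/0.0384 = 3.71.

R* ≈ 78, C* ≈ 108, P* ≈ 3.71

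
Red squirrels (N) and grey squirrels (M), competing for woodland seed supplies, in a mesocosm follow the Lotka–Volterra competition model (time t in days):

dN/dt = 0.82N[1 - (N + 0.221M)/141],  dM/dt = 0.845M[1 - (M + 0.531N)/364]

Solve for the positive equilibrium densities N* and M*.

Setting both brackets to zero gives the nullclines N + 0.221M = 141 and 0.531N + M = 364.
Substituting M = 364 - 0.531N into the first: N(1 - 0.221·0.531) = 141 - 0.221·364.
So N* = 60.6/0.883 = 68.6, and then M* = 364 - 0.531·68.6 = 328.

N* ≈ 68.6, M* ≈ 328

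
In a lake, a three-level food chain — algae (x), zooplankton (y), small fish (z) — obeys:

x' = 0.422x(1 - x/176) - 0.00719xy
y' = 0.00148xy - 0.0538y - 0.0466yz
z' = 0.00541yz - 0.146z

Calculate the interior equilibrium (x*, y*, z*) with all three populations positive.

From dz/dt = 0: 0.00541y* = 0.146, so y* = 27.
From dx/dt = 0: 0.422(1 - x*/176) = 0.00719·27, giving x* = 176·(1 - 0.46) = 95.1.
From dy/dt = 0: 0.00148·95.1 - 0.0538 = 0.0466z*, so z* = 0.0869/0.0466 = 1.87.

x* ≈ 95.1, y* ≈ 27, z* ≈ 1.87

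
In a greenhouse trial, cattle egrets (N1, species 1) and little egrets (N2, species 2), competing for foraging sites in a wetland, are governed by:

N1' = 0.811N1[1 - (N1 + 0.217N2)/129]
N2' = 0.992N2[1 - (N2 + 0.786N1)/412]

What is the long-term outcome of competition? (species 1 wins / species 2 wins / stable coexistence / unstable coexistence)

Compare the nullcline intercepts: K1/α12 = 129/0.217 = 594 > K2 = 412; K2/α21 = 412/0.786 = 524 > K1 = 129.
Since both inequalities hold, each species can invade when rare, so the interior equilibrium is stable.

stable coexistence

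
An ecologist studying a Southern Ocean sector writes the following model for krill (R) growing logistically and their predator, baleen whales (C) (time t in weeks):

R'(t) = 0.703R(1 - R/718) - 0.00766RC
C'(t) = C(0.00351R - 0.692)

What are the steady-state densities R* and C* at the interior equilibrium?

From dC/dt = 0 with C > 0: 0.00351R* = 0.692, so R* = 197.
Substitute into dR/dt = 0: 0.703(1 - 197/718) = 0.00766C*.
The bracket is 0.725, giving C* = 0.51/0.00766 = 66.6.

R* ≈ 197, C* ≈ 66.6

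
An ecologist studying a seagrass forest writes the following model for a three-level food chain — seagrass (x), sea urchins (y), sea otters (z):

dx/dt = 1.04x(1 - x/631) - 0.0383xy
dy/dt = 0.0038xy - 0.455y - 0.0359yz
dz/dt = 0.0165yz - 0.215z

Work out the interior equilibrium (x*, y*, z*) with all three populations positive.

From dz/dt = 0: 0.0165y* = 0.215, so y* = 13.
From dx/dt = 0: 1.04(1 - x*/631) = 0.0383·13, giving x* = 631·(1 - 0.48) = 328.
From dy/dt = 0: 0.0038·328 - 0.455 = 0.0359z*, so z* = 0.792/0.0359 = 22.1.

x* ≈ 328, y* ≈ 13, z* ≈ 22.1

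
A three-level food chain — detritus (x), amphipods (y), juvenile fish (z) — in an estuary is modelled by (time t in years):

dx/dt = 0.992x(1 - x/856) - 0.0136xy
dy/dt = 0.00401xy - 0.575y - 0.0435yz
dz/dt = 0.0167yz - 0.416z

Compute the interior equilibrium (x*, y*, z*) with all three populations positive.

From dz/dt = 0: 0.0167y* = 0.416, so y* = 24.9.
From dx/dt = 0: 0.992(1 - x*/856) = 0.0136·24.9, giving x* = 856·(1 - 0.342) = 564.
From dy/dt = 0: 0.00401·564 - 0.575 = 0.0435z*, so z* = 1.69/0.0435 = 38.7.

x* ≈ 564, y* ≈ 24.9, z* ≈ 38.7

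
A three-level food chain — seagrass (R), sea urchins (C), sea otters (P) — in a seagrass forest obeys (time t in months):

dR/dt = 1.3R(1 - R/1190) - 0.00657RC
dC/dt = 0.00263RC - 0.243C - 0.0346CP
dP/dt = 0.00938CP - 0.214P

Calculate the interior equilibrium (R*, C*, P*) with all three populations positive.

From dP/dt = 0: 0.00938C* = 0.214, so C* = 22.8.
From dR/dt = 0: 1.3(1 - R*/1190) = 0.00657·22.8, giving R* = 1190·(1 - 0.115) = 1050.
From dC/dt = 0: 0.00263·1050 - 0.243 = 0.0346P*, so P* = 2.53/0.0346 = 73.

R* ≈ 1050, C* ≈ 22.8, P* ≈ 73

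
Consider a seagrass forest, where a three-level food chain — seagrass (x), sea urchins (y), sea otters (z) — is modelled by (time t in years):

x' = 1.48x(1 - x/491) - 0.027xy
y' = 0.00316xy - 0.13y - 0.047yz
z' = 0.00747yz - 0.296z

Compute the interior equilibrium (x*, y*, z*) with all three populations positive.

From dz/dt = 0: 0.00747y* = 0.296, so y* = 39.6.
From dx/dt = 0: 1.48(1 - x*/491) = 0.027·39.6, giving x* = 491·(1 - 0.723) = 136.
From dy/dt = 0: 0.00316·136 - 0.13 = 0.047z*, so z* = 0.3/0.047 = 6.38.

x* ≈ 136, y* ≈ 39.6, z* ≈ 6.38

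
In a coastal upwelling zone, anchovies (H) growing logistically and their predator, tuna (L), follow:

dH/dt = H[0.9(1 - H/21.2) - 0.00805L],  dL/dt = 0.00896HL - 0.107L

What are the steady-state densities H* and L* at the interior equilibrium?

H* ≈ 11.9, L* ≈ 48.8

From dL/dt = 0 with L > 0: 0.00896H* = 0.107, so H* = 11.9.
Substitute into dH/dt = 0: 0.9(1 - 11.9/21.2) = 0.00805L*.
The bracket is 0.437, giving L* = 0.393/0.00805 = 48.8.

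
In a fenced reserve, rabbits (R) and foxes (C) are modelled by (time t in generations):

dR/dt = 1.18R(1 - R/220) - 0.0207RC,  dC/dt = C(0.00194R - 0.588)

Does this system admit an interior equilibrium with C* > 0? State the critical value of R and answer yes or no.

Threshold R = 303; K < 303, so no, the predator goes extinct.

The predator equation gives dC/dt > 0 only when R > 0.588/0.00194 = 303.
Without the predator, R → K = 220. Since 220 < 303, the predator cannot invade.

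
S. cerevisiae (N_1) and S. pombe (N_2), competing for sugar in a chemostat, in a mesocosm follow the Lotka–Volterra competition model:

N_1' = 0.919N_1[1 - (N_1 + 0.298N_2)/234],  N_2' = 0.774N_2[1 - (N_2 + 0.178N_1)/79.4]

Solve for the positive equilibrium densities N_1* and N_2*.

Setting both brackets to zero gives the nullclines N_1 + 0.298N_2 = 234 and 0.178N_1 + N_2 = 79.4.
Substituting N_2 = 79.4 - 0.178N_1 into the first: N_1(1 - 0.298·0.178) = 234 - 0.298·79.4.
So N_1* = 210/0.947 = 222, and then N_2* = 79.4 - 0.178·222 = 39.9.

N_1* ≈ 222, N_2* ≈ 39.9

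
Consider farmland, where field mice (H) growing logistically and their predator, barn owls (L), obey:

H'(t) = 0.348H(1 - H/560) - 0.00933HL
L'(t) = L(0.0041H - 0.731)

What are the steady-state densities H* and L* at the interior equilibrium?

H* ≈ 178, L* ≈ 25.4

From dL/dt = 0 with L > 0: 0.0041H* = 0.731, so H* = 178.
Substitute into dH/dt = 0: 0.348(1 - 178/560) = 0.00933L*.
The bracket is 0.682, giving L* = 0.237/0.00933 = 25.4.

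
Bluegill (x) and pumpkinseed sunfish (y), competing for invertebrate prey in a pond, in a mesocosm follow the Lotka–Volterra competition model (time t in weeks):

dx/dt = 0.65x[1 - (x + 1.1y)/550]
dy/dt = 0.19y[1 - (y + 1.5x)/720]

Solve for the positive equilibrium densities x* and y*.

x* ≈ 372, y* ≈ 162

Setting both brackets to zero gives the nullclines x + 1.1y = 550 and 1.5x + y = 720.
Substituting y = 720 - 1.5x into the first: x(1 - 1.1·1.5) = 550 - 1.1·720.
So x* = -242/-0.65 = 372, and then y* = 720 - 1.5·372 = 162.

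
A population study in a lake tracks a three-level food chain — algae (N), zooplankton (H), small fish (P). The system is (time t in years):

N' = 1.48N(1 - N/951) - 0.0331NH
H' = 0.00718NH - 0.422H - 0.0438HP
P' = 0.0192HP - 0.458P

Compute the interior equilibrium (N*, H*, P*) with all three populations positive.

N* ≈ 444, H* ≈ 23.9, P* ≈ 63.1

From dP/dt = 0: 0.0192H* = 0.458, so H* = 23.9.
From dN/dt = 0: 1.48(1 - N*/951) = 0.0331·23.9, giving N* = 951·(1 - 0.533) = 444.
From dH/dt = 0: 0.00718·444 - 0.422 = 0.0438P*, so P* = 2.76/0.0438 = 63.1.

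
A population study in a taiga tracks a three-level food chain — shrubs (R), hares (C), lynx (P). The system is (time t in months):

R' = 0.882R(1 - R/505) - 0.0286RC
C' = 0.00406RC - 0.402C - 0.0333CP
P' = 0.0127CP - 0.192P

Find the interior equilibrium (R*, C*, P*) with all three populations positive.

From dP/dt = 0: 0.0127C* = 0.192, so C* = 15.1.
From dR/dt = 0: 0.882(1 - R*/505) = 0.0286·15.1, giving R* = 505·(1 - 0.49) = 257.
From dC/dt = 0: 0.00406·257 - 0.402 = 0.0333P*, so P* = 0.643/0.0333 = 19.3.

R* ≈ 257, C* ≈ 15.1, P* ≈ 19.3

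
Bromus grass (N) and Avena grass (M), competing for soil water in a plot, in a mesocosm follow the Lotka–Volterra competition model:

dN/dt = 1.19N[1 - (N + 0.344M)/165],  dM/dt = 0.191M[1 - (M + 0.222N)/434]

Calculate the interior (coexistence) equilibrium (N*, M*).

Setting both brackets to zero gives the nullclines N + 0.344M = 165 and 0.222N + M = 434.
Substituting M = 434 - 0.222N into the first: N(1 - 0.344·0.222) = 165 - 0.344·434.
So N* = 15.7/0.924 = 17, and then M* = 434 - 0.222·17 = 430.

N* ≈ 17, M* ≈ 430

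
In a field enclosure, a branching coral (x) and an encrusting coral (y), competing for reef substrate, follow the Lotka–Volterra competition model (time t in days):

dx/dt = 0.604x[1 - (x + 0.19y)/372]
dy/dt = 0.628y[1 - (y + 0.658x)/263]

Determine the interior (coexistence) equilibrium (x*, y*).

Setting both brackets to zero gives the nullclines x + 0.19y = 372 and 0.658x + y = 263.
Substituting y = 263 - 0.658x into the first: x(1 - 0.19·0.658) = 372 - 0.19·263.
So x* = 322/0.875 = 368, and then y* = 263 - 0.658·368 = 20.8.

x* ≈ 368, y* ≈ 20.8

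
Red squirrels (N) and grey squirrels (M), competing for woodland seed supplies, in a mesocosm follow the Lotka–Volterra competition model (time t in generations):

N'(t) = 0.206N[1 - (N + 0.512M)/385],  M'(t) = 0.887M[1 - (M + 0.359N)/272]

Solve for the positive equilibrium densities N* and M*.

N* ≈ 301, M* ≈ 164

Setting both brackets to zero gives the nullclines N + 0.512M = 385 and 0.359N + M = 272.
Substituting M = 272 - 0.359N into the first: N(1 - 0.512·0.359) = 385 - 0.512·272.
So N* = 246/0.816 = 301, and then M* = 272 - 0.359·301 = 164.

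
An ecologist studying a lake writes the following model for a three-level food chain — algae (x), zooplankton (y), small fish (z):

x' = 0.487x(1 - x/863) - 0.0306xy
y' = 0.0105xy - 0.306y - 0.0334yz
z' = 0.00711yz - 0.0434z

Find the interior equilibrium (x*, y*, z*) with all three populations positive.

From dz/dt = 0: 0.00711y* = 0.0434, so y* = 6.1.
From dx/dt = 0: 0.487(1 - x*/863) = 0.0306·6.1, giving x* = 863·(1 - 0.384) = 532.
From dy/dt = 0: 0.0105·532 - 0.306 = 0.0334z*, so z* = 5.28/0.0334 = 158.

x* ≈ 532, y* ≈ 6.1, z* ≈ 158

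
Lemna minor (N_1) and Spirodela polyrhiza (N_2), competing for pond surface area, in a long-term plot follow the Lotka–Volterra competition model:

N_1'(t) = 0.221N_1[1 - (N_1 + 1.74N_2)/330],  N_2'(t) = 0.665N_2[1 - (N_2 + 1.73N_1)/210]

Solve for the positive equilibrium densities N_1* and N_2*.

Setting both brackets to zero gives the nullclines N_1 + 1.74N_2 = 330 and 1.73N_1 + N_2 = 210.
Substituting N_2 = 210 - 1.73N_1 into the first: N_1(1 - 1.74·1.73) = 330 - 1.74·210.
So N_1* = -35.4/-2.01 = 17.6, and then N_2* = 210 - 1.73·17.6 = 180.

N_1* ≈ 17.6, N_2* ≈ 180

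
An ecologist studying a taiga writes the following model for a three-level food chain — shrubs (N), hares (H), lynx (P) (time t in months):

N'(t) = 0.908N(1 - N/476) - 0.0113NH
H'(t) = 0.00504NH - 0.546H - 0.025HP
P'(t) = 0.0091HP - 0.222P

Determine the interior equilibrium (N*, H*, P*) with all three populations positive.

N* ≈ 331, H* ≈ 24.4, P* ≈ 45

From dP/dt = 0: 0.0091H* = 0.222, so H* = 24.4.
From dN/dt = 0: 0.908(1 - N*/476) = 0.0113·24.4, giving N* = 476·(1 - 0.304) = 331.
From dH/dt = 0: 0.00504·331 - 0.546 = 0.025P*, so P* = 1.12/0.025 = 45.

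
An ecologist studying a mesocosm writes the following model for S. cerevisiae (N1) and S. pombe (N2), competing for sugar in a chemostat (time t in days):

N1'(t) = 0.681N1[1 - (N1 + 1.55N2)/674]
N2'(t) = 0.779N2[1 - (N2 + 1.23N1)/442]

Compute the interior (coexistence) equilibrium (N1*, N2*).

Setting both brackets to zero gives the nullclines N1 + 1.55N2 = 674 and 1.23N1 + N2 = 442.
Substituting N2 = 442 - 1.23N1 into the first: N1(1 - 1.55·1.23) = 674 - 1.55·442.
So N1* = -11.1/-0.907 = 12.2, and then N2* = 442 - 1.23·12.2 = 427.

N1* ≈ 12.2, N2* ≈ 427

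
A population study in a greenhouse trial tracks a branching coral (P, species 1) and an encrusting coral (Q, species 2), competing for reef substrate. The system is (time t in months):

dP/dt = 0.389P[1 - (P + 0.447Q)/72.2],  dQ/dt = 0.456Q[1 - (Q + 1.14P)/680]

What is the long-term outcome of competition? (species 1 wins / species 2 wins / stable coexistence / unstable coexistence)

species 2 excludes species 1

Compare the nullcline intercepts: K1/α12 = 72.2/0.447 = 162 < K2 = 680; K2/α21 = 680/1.14 = 596 > K1 = 72.2.
Since the inequalities point opposite ways, species 2 can invade but species 1 cannot.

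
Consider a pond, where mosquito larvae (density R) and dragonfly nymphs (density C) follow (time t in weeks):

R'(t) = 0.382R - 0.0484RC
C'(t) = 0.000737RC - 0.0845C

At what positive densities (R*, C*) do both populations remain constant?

R* ≈ 115, C* ≈ 7.89

Set dC/dt = 0 with C > 0: 0.000737R - 0.0845 = 0, so R* = 0.0845/0.000737 = 115.
Set dR/dt = 0 with R > 0: 0.382 - 0.0484C = 0, so C* = 0.382/0.0484 = 7.89.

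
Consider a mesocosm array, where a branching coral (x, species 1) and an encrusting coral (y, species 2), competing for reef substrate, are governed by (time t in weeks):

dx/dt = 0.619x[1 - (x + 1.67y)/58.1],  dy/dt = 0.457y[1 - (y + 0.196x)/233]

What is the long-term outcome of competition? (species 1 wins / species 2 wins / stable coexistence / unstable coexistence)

Compare the nullcline intercepts: K1/α12 = 58.1/1.67 = 34.8 < K2 = 233; K2/α21 = 233/0.196 = 1190 > K1 = 58.1.
Since the inequalities point opposite ways, species 2 can invade but species 1 cannot.

species 2 excludes species 1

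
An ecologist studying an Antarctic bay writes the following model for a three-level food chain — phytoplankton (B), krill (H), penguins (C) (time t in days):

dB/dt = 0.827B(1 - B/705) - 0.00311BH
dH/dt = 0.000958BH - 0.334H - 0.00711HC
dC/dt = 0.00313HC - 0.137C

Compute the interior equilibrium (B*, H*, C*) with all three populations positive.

From dC/dt = 0: 0.00313H* = 0.137, so H* = 43.8.
From dB/dt = 0: 0.827(1 - B*/705) = 0.00311·43.8, giving B* = 705·(1 - 0.165) = 589.
From dH/dt = 0: 0.000958·589 - 0.334 = 0.00711C*, so C* = 0.23/0.00711 = 32.4.

B* ≈ 589, H* ≈ 43.8, C* ≈ 32.4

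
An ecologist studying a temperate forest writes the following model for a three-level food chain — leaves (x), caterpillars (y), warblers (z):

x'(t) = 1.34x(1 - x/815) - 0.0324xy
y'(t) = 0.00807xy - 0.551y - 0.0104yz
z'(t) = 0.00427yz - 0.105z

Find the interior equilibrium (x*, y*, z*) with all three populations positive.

From dz/dt = 0: 0.00427y* = 0.105, so y* = 24.6.
From dx/dt = 0: 1.34(1 - x*/815) = 0.0324·24.6, giving x* = 815·(1 - 0.595) = 330.
From dy/dt = 0: 0.00807·330 - 0.551 = 0.0104z*, so z* = 2.12/0.0104 = 203.

x* ≈ 330, y* ≈ 24.6, z* ≈ 203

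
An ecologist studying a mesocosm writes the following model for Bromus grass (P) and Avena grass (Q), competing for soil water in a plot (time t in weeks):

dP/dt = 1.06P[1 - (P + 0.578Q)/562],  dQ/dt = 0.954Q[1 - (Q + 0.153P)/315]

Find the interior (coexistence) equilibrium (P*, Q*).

P* ≈ 417, Q* ≈ 251

Setting both brackets to zero gives the nullclines P + 0.578Q = 562 and 0.153P + Q = 315.
Substituting Q = 315 - 0.153P into the first: P(1 - 0.578·0.153) = 562 - 0.578·315.
So P* = 380/0.912 = 417, and then Q* = 315 - 0.153·417 = 251.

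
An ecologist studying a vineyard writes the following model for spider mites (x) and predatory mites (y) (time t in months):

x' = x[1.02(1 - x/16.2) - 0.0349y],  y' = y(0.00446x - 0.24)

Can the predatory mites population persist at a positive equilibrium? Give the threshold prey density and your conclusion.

The predator equation gives dy/dt > 0 only when x > 0.24/0.00446 = 53.8.
Without the predator, x → K = 16.2. Since 16.2 < 53.8, the predator cannot invade.

Threshold x = 53.8; K < 53.8, so no, the predator goes extinct.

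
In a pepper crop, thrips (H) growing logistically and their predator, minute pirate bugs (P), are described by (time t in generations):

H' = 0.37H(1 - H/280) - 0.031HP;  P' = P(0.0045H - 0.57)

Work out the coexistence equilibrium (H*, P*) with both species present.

From dP/dt = 0 with P > 0: 0.0045H* = 0.57, so H* = 127.
Substitute into dH/dt = 0: 0.37(1 - 127/280) = 0.031P*.
The bracket is 0.548, giving P* = 0.203/0.031 = 6.54.

H* ≈ 127, P* ≈ 6.54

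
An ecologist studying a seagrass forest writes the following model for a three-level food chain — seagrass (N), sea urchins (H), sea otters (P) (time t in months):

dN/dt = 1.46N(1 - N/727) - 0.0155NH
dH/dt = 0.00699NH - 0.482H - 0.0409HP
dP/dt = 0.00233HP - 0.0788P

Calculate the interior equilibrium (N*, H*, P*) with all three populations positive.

From dP/dt = 0: 0.00233H* = 0.0788, so H* = 33.8.
From dN/dt = 0: 1.46(1 - N*/727) = 0.0155·33.8, giving N* = 727·(1 - 0.359) = 466.
From dH/dt = 0: 0.00699·466 - 0.482 = 0.0409P*, so P* = 2.78/0.0409 = 67.9.

N* ≈ 466, H* ≈ 33.8, P* ≈ 67.9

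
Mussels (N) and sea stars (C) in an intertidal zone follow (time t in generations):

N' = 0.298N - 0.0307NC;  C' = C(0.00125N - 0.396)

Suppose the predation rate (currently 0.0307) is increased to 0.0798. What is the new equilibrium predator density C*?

C* ≈ 3.73

At the interior fixed point, setting dN/dt = 0 with N > 0 fixes C* = (prey growth rate)/(NC coefficient) — independent of the other coefficients.
With the change, C* = 0.298/0.0798 = 3.73; it falls from 9.71.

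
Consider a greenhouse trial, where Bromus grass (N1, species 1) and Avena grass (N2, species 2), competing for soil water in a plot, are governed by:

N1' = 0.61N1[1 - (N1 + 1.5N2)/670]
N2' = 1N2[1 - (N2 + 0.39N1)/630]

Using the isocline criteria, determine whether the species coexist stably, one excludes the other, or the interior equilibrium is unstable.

species 2 excludes species 1

Compare the nullcline intercepts: K1/α12 = 670/1.5 = 447 < K2 = 630; K2/α21 = 630/0.39 = 1620 > K1 = 670.
Since the inequalities point opposite ways, species 2 can invade but species 1 cannot.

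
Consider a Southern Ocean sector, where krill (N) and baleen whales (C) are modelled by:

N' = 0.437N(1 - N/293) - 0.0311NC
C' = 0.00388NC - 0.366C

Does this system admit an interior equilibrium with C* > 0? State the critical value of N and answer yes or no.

The predator equation gives dC/dt > 0 only when N > 0.366/0.00388 = 94.3.
Without the predator, N → K = 293. Since 293 > 94.3, the predator can invade and persist.

Threshold N = 94.3; K > 94.3, so yes, the predator persists.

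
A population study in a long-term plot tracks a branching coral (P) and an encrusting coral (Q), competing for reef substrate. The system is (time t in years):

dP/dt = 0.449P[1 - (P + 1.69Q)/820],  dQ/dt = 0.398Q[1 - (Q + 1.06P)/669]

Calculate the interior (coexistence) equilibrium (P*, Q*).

P* ≈ 392, Q* ≈ 253

Setting both brackets to zero gives the nullclines P + 1.69Q = 820 and 1.06P + Q = 669.
Substituting Q = 669 - 1.06P into the first: P(1 - 1.69·1.06) = 820 - 1.69·669.
So P* = -311/-0.791 = 392, and then Q* = 669 - 1.06·392 = 253.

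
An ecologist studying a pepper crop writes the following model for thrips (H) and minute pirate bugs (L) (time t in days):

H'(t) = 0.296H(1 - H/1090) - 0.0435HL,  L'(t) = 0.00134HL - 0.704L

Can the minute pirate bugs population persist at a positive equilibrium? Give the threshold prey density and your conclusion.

Threshold H = 525; K > 525, so yes, the predator persists.

The predator equation gives dL/dt > 0 only when H > 0.704/0.00134 = 525.
Without the predator, H → K = 1090. Since 1090 > 525, the predator can invade and persist.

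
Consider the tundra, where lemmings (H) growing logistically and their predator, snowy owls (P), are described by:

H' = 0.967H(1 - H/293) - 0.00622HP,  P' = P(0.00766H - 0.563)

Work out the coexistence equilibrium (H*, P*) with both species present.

H* ≈ 73.5, P* ≈ 116

From dP/dt = 0 with P > 0: 0.00766H* = 0.563, so H* = 73.5.
Substitute into dH/dt = 0: 0.967(1 - 73.5/293) = 0.00622P*.
The bracket is 0.749, giving P* = 0.724/0.00622 = 116.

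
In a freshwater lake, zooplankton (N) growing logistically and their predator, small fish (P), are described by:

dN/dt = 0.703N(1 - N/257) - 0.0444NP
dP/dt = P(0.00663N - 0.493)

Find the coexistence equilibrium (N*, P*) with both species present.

From dP/dt = 0 with P > 0: 0.00663N* = 0.493, so N* = 74.4.
Substitute into dN/dt = 0: 0.703(1 - 74.4/257) = 0.0444P*.
The bracket is 0.711, giving P* = 0.5/0.0444 = 11.3.

N* ≈ 74.4, P* ≈ 11.3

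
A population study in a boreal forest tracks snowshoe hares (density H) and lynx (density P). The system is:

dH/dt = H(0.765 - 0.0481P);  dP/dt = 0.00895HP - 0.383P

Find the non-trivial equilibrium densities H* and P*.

Set dP/dt = 0 with P > 0: 0.00895H - 0.383 = 0, so H* = 0.383/0.00895 = 42.8.
Set dH/dt = 0 with H > 0: 0.765 - 0.0481P = 0, so P* = 0.765/0.0481 = 15.9.

H* ≈ 42.8, P* ≈ 15.9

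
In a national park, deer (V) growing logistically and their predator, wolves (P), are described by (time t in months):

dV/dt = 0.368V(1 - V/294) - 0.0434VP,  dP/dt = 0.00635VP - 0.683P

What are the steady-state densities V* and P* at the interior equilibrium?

V* ≈ 108, P* ≈ 5.38

From dP/dt = 0 with P > 0: 0.00635V* = 0.683, so V* = 108.
Substitute into dV/dt = 0: 0.368(1 - 108/294) = 0.0434P*.
The bracket is 0.634, giving P* = 0.233/0.0434 = 5.38.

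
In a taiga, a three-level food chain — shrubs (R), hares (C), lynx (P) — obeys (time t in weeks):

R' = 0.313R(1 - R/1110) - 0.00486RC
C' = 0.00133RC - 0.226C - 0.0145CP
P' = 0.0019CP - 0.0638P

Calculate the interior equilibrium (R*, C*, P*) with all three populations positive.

From dP/dt = 0: 0.0019C* = 0.0638, so C* = 33.6.
From dR/dt = 0: 0.313(1 - R*/1110) = 0.00486·33.6, giving R* = 1110·(1 - 0.521) = 531.
From dC/dt = 0: 0.00133·531 - 0.226 = 0.0145P*, so P* = 0.481/0.0145 = 33.1.

R* ≈ 531, C* ≈ 33.6, P* ≈ 33.1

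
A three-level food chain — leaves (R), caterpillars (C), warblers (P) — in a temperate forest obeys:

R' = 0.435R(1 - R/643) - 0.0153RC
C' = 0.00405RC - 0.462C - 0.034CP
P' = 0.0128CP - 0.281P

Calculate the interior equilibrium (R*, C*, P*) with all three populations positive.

From dP/dt = 0: 0.0128C* = 0.281, so C* = 22.
From dR/dt = 0: 0.435(1 - R*/643) = 0.0153·22, giving R* = 643·(1 - 0.772) = 147.
From dC/dt = 0: 0.00405·147 - 0.462 = 0.034P*, so P* = 0.131/0.034 = 3.86.

R* ≈ 147, C* ≈ 22, P* ≈ 3.86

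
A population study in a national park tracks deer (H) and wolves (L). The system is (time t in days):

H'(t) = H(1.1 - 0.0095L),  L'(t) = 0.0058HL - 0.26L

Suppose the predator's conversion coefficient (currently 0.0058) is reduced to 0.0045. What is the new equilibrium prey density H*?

At the interior fixed point, setting dL/dt = 0 with L > 0 fixes H* = (predator death rate)/(HL coefficient) — independent of the other coefficients.
With the change, H* = 0.26/0.0045 = 57.8; it rises from 44.8.

H* ≈ 57.8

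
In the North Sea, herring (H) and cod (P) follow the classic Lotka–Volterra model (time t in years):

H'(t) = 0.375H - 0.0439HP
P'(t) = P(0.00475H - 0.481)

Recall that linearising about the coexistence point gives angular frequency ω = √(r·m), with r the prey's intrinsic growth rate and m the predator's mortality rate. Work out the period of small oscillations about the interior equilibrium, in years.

T ≈ 14.8 years

Here r = 0.375 and m = 0.481, so r·m = 0.18.
ω = √0.18 = 0.425 per year, hence T = 2π/ω ≈ 14.8 years.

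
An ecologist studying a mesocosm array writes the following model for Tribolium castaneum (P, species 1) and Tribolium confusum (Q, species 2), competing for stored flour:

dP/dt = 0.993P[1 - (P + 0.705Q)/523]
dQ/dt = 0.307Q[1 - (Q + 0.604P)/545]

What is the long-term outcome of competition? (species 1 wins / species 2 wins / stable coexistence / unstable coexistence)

stable coexistence

Compare the nullcline intercepts: K1/α12 = 523/0.705 = 742 > K2 = 545; K2/α21 = 545/0.604 = 902 > K1 = 523.
Since both inequalities hold, each species can invade when rare, so the interior equilibrium is stable.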